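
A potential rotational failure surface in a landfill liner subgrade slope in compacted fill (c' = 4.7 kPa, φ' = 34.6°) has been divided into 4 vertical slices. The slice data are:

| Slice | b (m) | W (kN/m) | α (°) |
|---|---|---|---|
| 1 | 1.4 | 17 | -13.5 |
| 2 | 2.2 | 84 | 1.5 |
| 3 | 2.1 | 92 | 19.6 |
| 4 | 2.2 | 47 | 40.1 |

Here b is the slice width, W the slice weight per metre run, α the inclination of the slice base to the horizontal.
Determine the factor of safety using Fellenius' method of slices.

FS = 3.29

Ordinary method of slices: FS = Σ[c'·Δl_i + (W_i cosα_i)·tanφ'] / Σ W_i sinα_i, with Δl_i = b_i / cosα_i.
Slice 1: Δl = 1.4/cos(-13.5°) = 1.440 m; N'_1 = 17·cos(-13.5°) = 16.5; c'Δl = 6.77; W sinα = -4.0
Slice 2: Δl = 2.2/cos1.5° = 2.201 m; N'_2 = 84·cos1.5° = 84.0; c'Δl = 10.34; W sinα = 2.2
Slice 3: Δl = 2.1/cos19.6° = 2.229 m; N'_3 = 92·cos19.6° = 86.7; c'Δl = 10.48; W sinα = 30.9
Slice 4: Δl = 2.2/cos40.1° = 2.876 m; N'_4 = 47·cos40.1° = 36.0; c'Δl = 13.52; W sinα = 30.3
Σc'Δl = 41.1 kN/m; ΣN' = 223.1 kN/m; ΣW sinα = 59.4 kN/m
Resisting = 41.1 + 223.1·tan34.6° = 41.1 + 153.9 = 195.0 kN/m
FS = 195.0 / 59.4 = 3.285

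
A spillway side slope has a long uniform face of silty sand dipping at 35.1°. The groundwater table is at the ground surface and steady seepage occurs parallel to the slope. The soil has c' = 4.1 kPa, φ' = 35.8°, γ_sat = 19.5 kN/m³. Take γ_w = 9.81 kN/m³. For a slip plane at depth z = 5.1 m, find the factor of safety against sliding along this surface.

FS = 0.60

With seepage parallel to the slope and the water table at the surface, the effective normal stress on the slip plane uses the buoyant unit weight γ' = γ_sat − γ_w while the driving shear stress uses γ_sat:
FS = [c' + γ' z cos²β tanφ'] / [γ_sat z sinβ cosβ]
γ' = 19.5 − 9.81 = 9.69 kN/m³
Numerator = 4.1 + 9.69·5.1·cos²35.1°·tan35.8° = 4.1 + 9.69·5.1·0.6694·0.7212 = 27.958 kPa
Denominator = 19.5·5.1·sin35.1°·cos35.1° = 19.5·5.1·0.5750·0.8181 = 46.785 kPa
FS = 27.958 / 46.785 = 0.598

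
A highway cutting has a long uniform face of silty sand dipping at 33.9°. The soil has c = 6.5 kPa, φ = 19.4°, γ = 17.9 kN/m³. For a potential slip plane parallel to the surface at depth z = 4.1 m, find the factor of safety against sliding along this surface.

FS = 0.72

For an infinite slope with a slip plane parallel to the surface (no pore pressure): FS = [c + γz cos²β tanφ] / [γz sinβ cosβ].
γz = 17.9·4.1 = 73.39 kN/m²
Numerator = 6.5 + 73.39·cos²33.9°·tan19.4° = 6.5 + 73.39·0.6889·0.3522 = 24.305 kPa
Denominator = 73.39·sin33.9°·cos33.9° = 73.39·0.5577·0.8300 = 33.975 kPa
FS = 24.305 / 33.975 = 0.715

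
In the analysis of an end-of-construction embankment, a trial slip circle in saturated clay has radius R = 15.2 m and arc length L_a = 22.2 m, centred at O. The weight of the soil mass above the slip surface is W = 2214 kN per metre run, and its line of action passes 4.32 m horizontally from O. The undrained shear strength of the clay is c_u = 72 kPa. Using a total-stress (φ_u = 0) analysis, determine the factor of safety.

FS = 2.54

Taking moments about the centre O, the resisting moment is provided by the undrained shear strength acting along the arc:
M_R = c_u·L_a·R = 72·22.20·15.2 = 24295.7 kN·m/m
M_D = W·d = 2214·4.32 = 9564.5 kN·m/m
FS = M_R / M_D = 24295.7 / 9564.5 = 2.540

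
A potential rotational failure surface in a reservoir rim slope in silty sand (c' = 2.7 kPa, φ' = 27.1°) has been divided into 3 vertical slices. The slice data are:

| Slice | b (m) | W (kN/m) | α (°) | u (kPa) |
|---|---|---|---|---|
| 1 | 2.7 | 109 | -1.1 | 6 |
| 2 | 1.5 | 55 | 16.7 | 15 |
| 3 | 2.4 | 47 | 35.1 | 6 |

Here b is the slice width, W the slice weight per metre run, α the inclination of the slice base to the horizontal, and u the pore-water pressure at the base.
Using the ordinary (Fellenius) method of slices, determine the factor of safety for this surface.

FS = 2.27

Ordinary method of slices: FS = Σ[c'·Δl_i + (W_i cosα_i − u_i·Δl_i)·tanφ'] / Σ W_i sinα_i, with Δl_i = b_i / cosα_i.
Slice 1: Δl = 2.7/cos(-1.1°) = 2.700 m; N'_1 = 109·cos(-1.1°) − 6·2.700 = 92.8; c'Δl = 7.29; W sinα = -2.1
Slice 2: Δl = 1.5/cos16.7° = 1.566 m; N'_2 = 55·cos16.7° − 15·1.566 = 29.2; c'Δl = 4.23; W sinα = 15.8
Slice 3: Δl = 2.4/cos35.1° = 2.933 m; N'_3 = 47·cos35.1° − 6·2.933 = 20.9; c'Δl = 7.92; W sinα = 27.0
Σc'Δl = 19.4 kN/m; ΣN' = 142.8 kN/m; ΣW sinα = 40.7 kN/m
Resisting = 19.4 + 142.8·tan27.1° = 19.4 + 73.1 = 92.5 kN/m
FS = 92.5 / 40.7 = 2.271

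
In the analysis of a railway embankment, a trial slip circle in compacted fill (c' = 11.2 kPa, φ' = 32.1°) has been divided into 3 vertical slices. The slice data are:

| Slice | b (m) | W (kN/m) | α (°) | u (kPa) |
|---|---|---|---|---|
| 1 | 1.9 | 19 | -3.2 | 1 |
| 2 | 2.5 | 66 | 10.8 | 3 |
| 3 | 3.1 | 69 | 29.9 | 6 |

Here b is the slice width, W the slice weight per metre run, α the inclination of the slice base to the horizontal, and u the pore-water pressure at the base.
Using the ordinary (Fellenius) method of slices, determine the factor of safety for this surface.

FS = 3.51

Ordinary method of slices: FS = Σ[c'·Δl_i + (W_i cosα_i − u_i·Δl_i)·tanφ'] / Σ W_i sinα_i, with Δl_i = b_i / cosα_i.
Slice 1: Δl = 1.9/cos(-3.2°) = 1.903 m; N'_1 = 19·cos(-3.2°) − 1·1.903 = 17.1; c'Δl = 21.31; W sinα = -1.1
Slice 2: Δl = 2.5/cos10.8° = 2.545 m; N'_2 = 66·cos10.8° − 3·2.545 = 57.2; c'Δl = 28.50; W sinα = 12.4
Slice 3: Δl = 3.1/cos29.9° = 3.576 m; N'_3 = 69·cos29.9° − 6·3.576 = 38.4; c'Δl = 40.05; W sinα = 34.4
Σc'Δl = 89.9 kN/m; ΣN' = 112.6 kN/m; ΣW sinα = 45.7 kN/m
Resisting = 89.9 + 112.6·tan32.1° = 89.9 + 70.6 = 160.5 kN/m
FS = 160.5 / 45.7 = 3.512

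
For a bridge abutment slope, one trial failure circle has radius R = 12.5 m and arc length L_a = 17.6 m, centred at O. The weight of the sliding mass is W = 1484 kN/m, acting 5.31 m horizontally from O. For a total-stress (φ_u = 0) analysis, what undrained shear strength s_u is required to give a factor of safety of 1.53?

FS = s_u·L_a·R / (W·d), so s_u = FS·W·d / (L_a·R).
s_u = 1.53·1484·5.31 / (17.60·12.5) = 12056.5 / 220.00 = 54.80 kPa

s_u = 54.8 kPa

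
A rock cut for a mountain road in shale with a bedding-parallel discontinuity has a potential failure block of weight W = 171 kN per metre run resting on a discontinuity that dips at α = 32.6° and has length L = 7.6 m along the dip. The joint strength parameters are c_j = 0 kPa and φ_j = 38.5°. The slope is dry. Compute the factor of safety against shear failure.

Resolving the block weight along and normal to the plane and applying the Mohr–Coulomb strength on the joint:
N' = W cosα = 171·cos32.6° = 144.1 kN/m
Driving force T = W sinα = 171·sin32.6° = 92.1 kN/m
Resisting force R = c_j·L + N'·tanφ_j = 0·7.6 + 144.1·tan38.5° = 0.0 + 114.6 = 114.6 kN/m
FS = R / T = 114.6 / 92.1 = 1.244

FS = 1.24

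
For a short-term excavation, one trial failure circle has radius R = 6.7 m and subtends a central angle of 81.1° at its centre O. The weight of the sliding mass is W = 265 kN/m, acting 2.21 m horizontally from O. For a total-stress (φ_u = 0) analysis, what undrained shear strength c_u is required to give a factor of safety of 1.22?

FS = c_u·L_a·R / (W·d), so c_u = FS·W·d / (L_a·R).
Arc length L_a = R·θ = 6.7·(81.1°·π/180) = 6.7·1.4155 = 9.48 m
c_u = 1.22·265·2.21 / (9.48·6.7) = 714.5 / 63.54 = 11.24 kPa

c_u = 11.2 kPa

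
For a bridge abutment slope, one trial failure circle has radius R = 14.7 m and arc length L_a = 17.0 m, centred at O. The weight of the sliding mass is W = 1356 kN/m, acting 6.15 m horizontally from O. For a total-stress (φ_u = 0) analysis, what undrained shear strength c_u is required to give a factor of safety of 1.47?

FS = c_u·L_a·R / (W·d), so c_u = FS·W·d / (L_a·R).
c_u = 1.47·1356·6.15 / (17.00·14.7) = 12258.9 / 249.90 = 49.06 kPa

c_u = 49.1 kPa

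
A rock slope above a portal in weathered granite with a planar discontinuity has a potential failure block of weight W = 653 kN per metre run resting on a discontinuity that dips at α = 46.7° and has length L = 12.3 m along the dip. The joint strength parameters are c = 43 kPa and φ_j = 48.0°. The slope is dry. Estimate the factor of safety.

Resolving the block weight along and normal to the plane and applying the Mohr–Coulomb strength on the joint:
N' = W cosα = 653·cos46.7° = 447.8 kN/m
Driving force T = W sinα = 653·sin46.7° = 475.2 kN/m
Resisting force R = c·L + N'·tanφ_j = 43·12.3 + 447.8·tan48.0° = 528.9 + 497.4 = 1026.3 kN/m
FS = R / T = 1026.3 / 475.2 = 2.160

FS = 2.16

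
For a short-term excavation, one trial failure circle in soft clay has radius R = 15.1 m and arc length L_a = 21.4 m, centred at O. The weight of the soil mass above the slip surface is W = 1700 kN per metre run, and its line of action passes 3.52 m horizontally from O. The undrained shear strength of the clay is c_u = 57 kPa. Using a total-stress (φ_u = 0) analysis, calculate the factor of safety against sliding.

FS = 3.08

Taking moments about the centre O, the resisting moment is provided by the undrained shear strength acting along the arc:
M_R = c_u·L_a·R = 57·21.40·15.1 = 18419.0 kN·m/m
M_D = W·d = 1700·3.52 = 5984.0 kN·m/m
FS = M_R / M_D = 18419.0 / 5984.0 = 3.078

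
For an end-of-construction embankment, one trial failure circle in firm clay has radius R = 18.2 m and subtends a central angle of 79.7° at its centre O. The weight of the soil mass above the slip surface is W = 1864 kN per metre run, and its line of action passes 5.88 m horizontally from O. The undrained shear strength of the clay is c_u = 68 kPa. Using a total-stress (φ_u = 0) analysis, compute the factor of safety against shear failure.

Taking moments about the centre O, the resisting moment is provided by the undrained shear strength acting along the arc:
Arc length L_a = R·θ = 18.2·(79.7°·π/180) = 18.2·1.3910 = 25.32 m
M_R = c_u·L_a·R = 68·25.32·18.2 = 31331.9 kN·m/m
M_D = W·d = 1864·5.88 = 10960.3 kN·m/m
FS = M_R / M_D = 31331.9 / 10960.3 = 2.859

FS = 2.86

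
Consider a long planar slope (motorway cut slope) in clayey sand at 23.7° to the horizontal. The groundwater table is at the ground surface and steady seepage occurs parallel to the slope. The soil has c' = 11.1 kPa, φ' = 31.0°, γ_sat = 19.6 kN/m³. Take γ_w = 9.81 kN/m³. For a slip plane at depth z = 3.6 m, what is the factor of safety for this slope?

FS = 1.11

With seepage parallel to the slope and the water table at the surface, the effective normal stress on the slip plane uses the buoyant unit weight γ' = γ_sat − γ_w while the driving shear stress uses γ_sat:
FS = [c' + γ' z cos²β tanφ'] / [γ_sat z sinβ cosβ]
γ' = 19.6 − 9.81 = 9.79 kN/m³
Numerator = 11.1 + 9.79·3.6·cos²23.7°·tan31.0° = 11.1 + 9.79·3.6·0.8384·0.6009 = 28.855 kPa
Denominator = 19.6·3.6·sin23.7°·cos23.7° = 19.6·3.6·0.4019·0.9157 = 25.970 kPa
FS = 28.855 / 25.970 = 1.111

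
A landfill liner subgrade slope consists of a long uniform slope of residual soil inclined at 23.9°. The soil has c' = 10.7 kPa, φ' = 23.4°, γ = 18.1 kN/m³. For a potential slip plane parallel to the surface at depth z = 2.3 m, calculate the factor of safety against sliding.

FS = 1.67

For an infinite slope with a slip plane parallel to the surface (no pore pressure): FS = [c' + γz cos²β tanφ'] / [γz sinβ cosβ].
γz = 18.1·2.3 = 41.63 kN/m²
Numerator = 10.7 + 41.63·cos²23.9°·tan23.4° = 10.7 + 41.63·0.8359·0.4327 = 25.758 kPa
Denominator = 41.63·sin23.9°·cos23.9° = 41.63·0.4051·0.9143 = 15.420 kPa
FS = 25.758 / 15.420 = 1.670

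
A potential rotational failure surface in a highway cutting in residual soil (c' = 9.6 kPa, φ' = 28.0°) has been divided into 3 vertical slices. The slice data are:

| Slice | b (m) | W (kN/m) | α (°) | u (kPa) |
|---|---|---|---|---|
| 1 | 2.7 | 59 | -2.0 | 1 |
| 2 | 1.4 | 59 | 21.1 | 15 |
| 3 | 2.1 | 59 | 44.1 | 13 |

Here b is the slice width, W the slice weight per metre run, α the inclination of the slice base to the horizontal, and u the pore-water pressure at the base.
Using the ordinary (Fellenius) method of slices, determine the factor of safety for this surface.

Ordinary method of slices: FS = Σ[c'·Δl_i + (W_i cosα_i − u_i·Δl_i)·tanφ'] / Σ W_i sinα_i, with Δl_i = b_i / cosα_i.
Slice 1: Δl = 2.7/cos(-2.0°) = 2.702 m; N'_1 = 59·cos(-2.0°) − 1·2.702 = 56.3; c'Δl = 25.94; W sinα = -2.1
Slice 2: Δl = 1.4/cos21.1° = 1.501 m; N'_2 = 59·cos21.1° − 15·1.501 = 32.5; c'Δl = 14.41; W sinα = 21.2
Slice 3: Δl = 2.1/cos44.1° = 2.924 m; N'_3 = 59·cos44.1° − 13·2.924 = 4.4; c'Δl = 28.07; W sinα = 41.1
Σc'Δl = 68.4 kN/m; ΣN' = 93.2 kN/m; ΣW sinα = 60.2 kN/m
Resisting = 68.4 + 93.2·tan28.0° = 68.4 + 49.5 = 117.9 kN/m
FS = 117.9 / 60.2 = 1.958

FS = 1.96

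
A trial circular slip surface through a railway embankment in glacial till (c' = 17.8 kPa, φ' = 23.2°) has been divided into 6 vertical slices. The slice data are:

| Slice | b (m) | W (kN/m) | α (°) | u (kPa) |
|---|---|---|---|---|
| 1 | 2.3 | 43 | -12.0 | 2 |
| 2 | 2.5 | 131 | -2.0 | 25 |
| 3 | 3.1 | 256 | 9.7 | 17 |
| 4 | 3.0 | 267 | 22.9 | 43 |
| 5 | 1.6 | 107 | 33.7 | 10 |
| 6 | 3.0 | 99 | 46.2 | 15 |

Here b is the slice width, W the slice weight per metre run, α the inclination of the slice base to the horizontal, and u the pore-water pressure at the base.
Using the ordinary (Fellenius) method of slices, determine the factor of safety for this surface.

FS = 1.96

Ordinary method of slices: FS = Σ[c'·Δl_i + (W_i cosα_i − u_i·Δl_i)·tanφ'] / Σ W_i sinα_i, with Δl_i = b_i / cosα_i.
Slice 1: Δl = 2.3/cos(-12.0°) = 2.351 m; N'_1 = 43·cos(-12.0°) − 2·2.351 = 37.4; c'Δl = 41.85; W sinα = -8.9
Slice 2: Δl = 2.5/cos(-2.0°) = 2.502 m; N'_2 = 131·cos(-2.0°) − 25·2.502 = 68.4; c'Δl = 44.53; W sinα = -4.6
Slice 3: Δl = 3.1/cos9.7° = 3.145 m; N'_3 = 256·cos9.7° − 17·3.145 = 198.9; c'Δl = 55.98; W sinα = 43.1
Slice 4: Δl = 3.0/cos22.9° = 3.257 m; N'_4 = 267·cos22.9° − 43·3.257 = 105.9; c'Δl = 57.97; W sinα = 103.9
Slice 5: Δl = 1.6/cos33.7° = 1.923 m; N'_5 = 107·cos33.7° − 10·1.923 = 69.8; c'Δl = 34.23; W sinα = 59.4
Slice 6: Δl = 3.0/cos46.2° = 4.334 m; N'_6 = 99·cos46.2° − 15·4.334 = 3.5; c'Δl = 77.15; W sinα = 71.5
Σc'Δl = 311.7 kN/m; ΣN' = 483.8 kN/m; ΣW sinα = 264.3 kN/m
Resisting = 311.7 + 483.8·tan23.2° = 311.7 + 207.4 = 519.1 kN/m
FS = 519.1 / 264.3 = 1.964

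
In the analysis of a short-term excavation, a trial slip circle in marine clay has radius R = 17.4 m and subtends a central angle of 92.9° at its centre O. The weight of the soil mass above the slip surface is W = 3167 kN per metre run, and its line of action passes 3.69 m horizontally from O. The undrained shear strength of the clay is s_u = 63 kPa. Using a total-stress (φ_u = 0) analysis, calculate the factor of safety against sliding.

Taking moments about the centre O, the resisting moment is provided by the undrained shear strength acting along the arc:
Arc length L_a = R·θ = 17.4·(92.9°·π/180) = 17.4·1.6214 = 28.21 m
M_R = s_u·L_a·R = 63·28.21·17.4 = 30926.6 kN·m/m
M_D = W·d = 3167·3.69 = 11686.2 kN·m/m
FS = M_R / M_D = 30926.6 / 11686.2 = 2.646

FS = 2.65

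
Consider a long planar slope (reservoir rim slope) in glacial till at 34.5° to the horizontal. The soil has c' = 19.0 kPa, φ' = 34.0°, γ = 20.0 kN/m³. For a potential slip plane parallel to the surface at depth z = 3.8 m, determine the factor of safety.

FS = 1.52

For an infinite slope with a slip plane parallel to the surface (no pore pressure): FS = [c' + γz cos²β tanφ'] / [γz sinβ cosβ].
γz = 20.0·3.8 = 76.00 kN/m²
Numerator = 19.0 + 76.00·cos²34.5°·tan34.0° = 19.0 + 76.00·0.6792·0.6745 = 53.817 kPa
Denominator = 76.00·sin34.5°·cos34.5° = 76.00·0.5664·0.8241 = 35.476 kPa
FS = 53.817 / 35.476 = 1.517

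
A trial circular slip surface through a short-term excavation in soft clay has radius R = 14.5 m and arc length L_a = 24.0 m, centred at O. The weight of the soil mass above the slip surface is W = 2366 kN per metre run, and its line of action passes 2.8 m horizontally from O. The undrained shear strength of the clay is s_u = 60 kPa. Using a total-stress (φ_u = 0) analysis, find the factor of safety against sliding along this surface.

Taking moments about the centre O, the resisting moment is provided by the undrained shear strength acting along the arc:
M_R = s_u·L_a·R = 60·24.00·14.5 = 20880.0 kN·m/m
M_D = W·d = 2366·2.8 = 6624.8 kN·m/m
FS = M_R / M_D = 20880.0 / 6624.8 = 3.152

FS = 3.15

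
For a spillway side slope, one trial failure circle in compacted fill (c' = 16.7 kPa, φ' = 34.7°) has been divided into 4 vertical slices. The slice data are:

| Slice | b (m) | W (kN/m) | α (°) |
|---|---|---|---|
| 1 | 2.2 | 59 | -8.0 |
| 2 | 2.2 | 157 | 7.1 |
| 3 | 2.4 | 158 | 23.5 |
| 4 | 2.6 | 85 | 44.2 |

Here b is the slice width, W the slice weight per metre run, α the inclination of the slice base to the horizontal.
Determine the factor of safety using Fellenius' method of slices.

FS = 3.52

Ordinary method of slices: FS = Σ[c'·Δl_i + (W_i cosα_i)·tanφ'] / Σ W_i sinα_i, with Δl_i = b_i / cosα_i.
Slice 1: Δl = 2.2/cos(-8.0°) = 2.222 m; N'_1 = 59·cos(-8.0°) = 58.4; c'Δl = 37.10; W sinα = -8.2
Slice 2: Δl = 2.2/cos7.1° = 2.217 m; N'_2 = 157·cos7.1° = 155.8; c'Δl = 37.02; W sinα = 19.4
Slice 3: Δl = 2.4/cos23.5° = 2.617 m; N'_3 = 158·cos23.5° = 144.9; c'Δl = 43.70; W sinα = 63.0
Slice 4: Δl = 2.6/cos44.2° = 3.627 m; N'_4 = 85·cos44.2° = 60.9; c'Δl = 60.57; W sinα = 59.3
Σc'Δl = 178.4 kN/m; ΣN' = 420.1 kN/m; ΣW sinα = 133.5 kN/m
Resisting = 178.4 + 420.1·tan34.7° = 178.4 + 290.9 = 469.3 kN/m
FS = 469.3 / 133.5 = 3.516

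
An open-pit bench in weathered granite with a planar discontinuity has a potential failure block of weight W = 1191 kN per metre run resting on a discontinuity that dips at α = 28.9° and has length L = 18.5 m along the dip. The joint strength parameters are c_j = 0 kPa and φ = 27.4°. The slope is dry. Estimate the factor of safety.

FS = 0.94

Resolving the block weight along and normal to the plane and applying the Mohr–Coulomb strength on the joint:
N' = W cosα = 1191·cos28.9° = 1042.7 kN/m
Driving force T = W sinα = 1191·sin28.9° = 575.6 kN/m
Resisting force R = c_j·L + N'·tanφ = 0·18.5 + 1042.7·tan27.4° = 0.0 + 540.5 = 540.5 kN/m
FS = R / T = 540.5 / 575.6 = 0.939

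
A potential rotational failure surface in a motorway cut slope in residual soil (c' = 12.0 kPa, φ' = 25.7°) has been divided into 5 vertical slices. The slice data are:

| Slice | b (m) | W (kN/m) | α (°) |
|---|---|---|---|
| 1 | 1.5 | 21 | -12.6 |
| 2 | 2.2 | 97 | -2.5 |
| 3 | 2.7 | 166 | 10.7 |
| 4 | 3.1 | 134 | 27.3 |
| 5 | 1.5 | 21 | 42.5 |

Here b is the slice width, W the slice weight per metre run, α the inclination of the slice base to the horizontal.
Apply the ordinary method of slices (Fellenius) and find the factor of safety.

Ordinary method of slices: FS = Σ[c'·Δl_i + (W_i cosα_i)·tanφ'] / Σ W_i sinα_i, with Δl_i = b_i / cosα_i.
Slice 1: Δl = 1.5/cos(-12.6°) = 1.537 m; N'_1 = 21·cos(-12.6°) = 20.5; c'Δl = 18.44; W sinα = -4.6
Slice 2: Δl = 2.2/cos(-2.5°) = 2.202 m; N'_2 = 97·cos(-2.5°) = 96.9; c'Δl = 26.43; W sinα = -4.2
Slice 3: Δl = 2.7/cos10.7° = 2.748 m; N'_3 = 166·cos10.7° = 163.1; c'Δl = 32.97; W sinα = 30.8
Slice 4: Δl = 3.1/cos27.3° = 3.489 m; N'_4 = 134·cos27.3° = 119.1; c'Δl = 41.86; W sinα = 61.5
Slice 5: Δl = 1.5/cos42.5° = 2.035 m; N'_5 = 21·cos42.5° = 15.5; c'Δl = 24.41; W sinα = 14.2
Σc'Δl = 144.1 kN/m; ΣN' = 415.1 kN/m; ΣW sinα = 97.7 kN/m
Resisting = 144.1 + 415.1·tan25.7° = 144.1 + 199.8 = 343.9 kN/m
FS = 343.9 / 97.7 = 3.521

FS = 3.52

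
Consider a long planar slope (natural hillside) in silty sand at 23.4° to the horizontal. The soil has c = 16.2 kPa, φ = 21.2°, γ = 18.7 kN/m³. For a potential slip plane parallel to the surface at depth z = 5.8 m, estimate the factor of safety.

FS = 1.31

For an infinite slope with a slip plane parallel to the surface (no pore pressure): FS = [c + γz cos²β tanφ] / [γz sinβ cosβ].
γz = 18.7·5.8 = 108.46 kN/m²
Numerator = 16.2 + 108.46·cos²23.4°·tan21.2° = 16.2 + 108.46·0.8423·0.3879 = 51.633 kPa
Denominator = 108.46·sin23.4°·cos23.4° = 108.46·0.3971·0.9178 = 39.532 kPa
FS = 51.633 / 39.532 = 1.306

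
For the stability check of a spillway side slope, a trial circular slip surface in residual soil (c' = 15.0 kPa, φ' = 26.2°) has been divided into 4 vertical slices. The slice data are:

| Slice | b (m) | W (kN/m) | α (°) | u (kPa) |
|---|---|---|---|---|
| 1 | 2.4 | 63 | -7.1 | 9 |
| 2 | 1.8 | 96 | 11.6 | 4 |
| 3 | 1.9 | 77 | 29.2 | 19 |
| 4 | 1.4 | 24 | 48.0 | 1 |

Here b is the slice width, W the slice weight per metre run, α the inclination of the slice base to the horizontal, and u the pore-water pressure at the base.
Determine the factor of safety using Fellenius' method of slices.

FS = 3.14

Ordinary method of slices: FS = Σ[c'·Δl_i + (W_i cosα_i − u_i·Δl_i)·tanφ'] / Σ W_i sinα_i, with Δl_i = b_i / cosα_i.
Slice 1: Δl = 2.4/cos(-7.1°) = 2.419 m; N'_1 = 63·cos(-7.1°) − 9·2.419 = 40.8; c'Δl = 36.28; W sinα = -7.8
Slice 2: Δl = 1.8/cos11.6° = 1.838 m; N'_2 = 96·cos11.6° − 4·1.838 = 86.7; c'Δl = 27.56; W sinα = 19.3
Slice 3: Δl = 1.9/cos29.2° = 2.177 m; N'_3 = 77·cos29.2° − 19·2.177 = 25.9; c'Δl = 32.65; W sinα = 37.6
Slice 4: Δl = 1.4/cos48.0° = 2.092 m; N'_4 = 24·cos48.0° − 1·2.092 = 14.0; c'Δl = 31.38; W sinα = 17.8
Σc'Δl = 127.9 kN/m; ΣN' = 167.3 kN/m; ΣW sinα = 66.9 kN/m
Resisting = 127.9 + 167.3·tan26.2° = 127.9 + 82.3 = 210.2 kN/m
FS = 210.2 / 66.9 = 3.141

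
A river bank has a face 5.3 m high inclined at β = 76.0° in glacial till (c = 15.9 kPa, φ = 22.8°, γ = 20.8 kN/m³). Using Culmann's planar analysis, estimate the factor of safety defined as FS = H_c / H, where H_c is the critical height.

FS = 1.29

H_c = (4c/γ) · sinβ cosφ / [1 − cos(β − φ)]
    = (4·15.9/20.8) · sin76.0°·cos22.8° / [1 − cos53.2°]
    = 3.058 · 0.8945 / 0.4010 = 6.82 m
FS = H_c / H = 6.82 / 5.3 = 1.287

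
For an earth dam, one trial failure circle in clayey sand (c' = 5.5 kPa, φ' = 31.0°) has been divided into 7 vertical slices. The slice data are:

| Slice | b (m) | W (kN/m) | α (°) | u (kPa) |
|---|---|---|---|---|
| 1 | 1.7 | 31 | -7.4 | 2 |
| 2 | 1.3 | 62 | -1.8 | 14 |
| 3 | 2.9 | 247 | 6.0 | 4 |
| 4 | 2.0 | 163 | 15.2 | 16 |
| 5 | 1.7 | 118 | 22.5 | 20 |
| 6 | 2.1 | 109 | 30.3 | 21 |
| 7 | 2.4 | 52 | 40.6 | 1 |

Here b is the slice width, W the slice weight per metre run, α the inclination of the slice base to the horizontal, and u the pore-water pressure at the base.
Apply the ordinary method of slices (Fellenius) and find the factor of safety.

Ordinary method of slices: FS = Σ[c'·Δl_i + (W_i cosα_i − u_i·Δl_i)·tanφ'] / Σ W_i sinα_i, with Δl_i = b_i / cosα_i.
Slice 1: Δl = 1.7/cos(-7.4°) = 1.714 m; N'_1 = 31·cos(-7.4°) − 2·1.714 = 27.3; c'Δl = 9.43; W sinα = -4.0
Slice 2: Δl = 1.3/cos(-1.8°) = 1.301 m; N'_2 = 62·cos(-1.8°) − 14·1.301 = 43.8; c'Δl = 7.15; W sinα = -1.9
Slice 3: Δl = 2.9/cos6.0° = 2.916 m; N'_3 = 247·cos6.0° − 4·2.916 = 234.0; c'Δl = 16.04; W sinα = 25.8
Slice 4: Δl = 2.0/cos15.2° = 2.073 m; N'_4 = 163·cos15.2° − 16·2.073 = 124.1; c'Δl = 11.40; W sinα = 42.7
Slice 5: Δl = 1.7/cos22.5° = 1.840 m; N'_5 = 118·cos22.5° − 20·1.840 = 72.2; c'Δl = 10.12; W sinα = 45.2
Slice 6: Δl = 2.1/cos30.3° = 2.432 m; N'_6 = 109·cos30.3° − 21·2.432 = 43.0; c'Δl = 13.38; W sinα = 55.0
Slice 7: Δl = 2.4/cos40.6° = 3.161 m; N'_7 = 52·cos40.6° − 1·3.161 = 36.3; c'Δl = 17.39; W sinα = 33.8
Σc'Δl = 84.9 kN/m; ΣN' = 580.8 kN/m; ΣW sinα = 196.6 kN/m
Resisting = 84.9 + 580.8·tan31.0° = 84.9 + 349.0 = 433.9 kN/m
FS = 433.9 / 196.6 = 2.207

FS = 2.21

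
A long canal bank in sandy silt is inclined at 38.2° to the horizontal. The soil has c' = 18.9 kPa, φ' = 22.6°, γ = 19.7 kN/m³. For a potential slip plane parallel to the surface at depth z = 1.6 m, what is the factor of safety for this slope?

FS = 1.76

For an infinite slope with a slip plane parallel to the surface (no pore pressure): FS = [c' + γz cos²β tanφ'] / [γz sinβ cosβ].
γz = 19.7·1.6 = 31.52 kN/m²
Numerator = 18.9 + 31.52·cos²38.2°·tan22.6° = 18.9 + 31.52·0.6176·0.4163 = 27.003 kPa
Denominator = 31.52·sin38.2°·cos38.2° = 31.52·0.6184·0.7859 = 15.318 kPa
FS = 27.003 / 15.318 = 1.763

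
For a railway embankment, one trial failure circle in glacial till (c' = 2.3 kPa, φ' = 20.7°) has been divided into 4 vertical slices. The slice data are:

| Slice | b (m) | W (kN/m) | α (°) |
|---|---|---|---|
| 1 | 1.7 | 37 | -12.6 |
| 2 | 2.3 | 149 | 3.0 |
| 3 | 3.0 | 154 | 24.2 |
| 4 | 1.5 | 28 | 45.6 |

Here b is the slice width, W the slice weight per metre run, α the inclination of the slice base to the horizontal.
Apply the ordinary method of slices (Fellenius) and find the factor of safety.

Ordinary method of slices: FS = Σ[c'·Δl_i + (W_i cosα_i)·tanφ'] / Σ W_i sinα_i, with Δl_i = b_i / cosα_i.
Slice 1: Δl = 1.7/cos(-12.6°) = 1.742 m; N'_1 = 37·cos(-12.6°) = 36.1; c'Δl = 4.01; W sinα = -8.1
Slice 2: Δl = 2.3/cos3.0° = 2.303 m; N'_2 = 149·cos3.0° = 148.8; c'Δl = 5.30; W sinα = 7.8
Slice 3: Δl = 3.0/cos24.2° = 3.289 m; N'_3 = 154·cos24.2° = 140.5; c'Δl = 7.56; W sinα = 63.1
Slice 4: Δl = 1.5/cos45.6° = 2.144 m; N'_4 = 28·cos45.6° = 19.6; c'Δl = 4.93; W sinα = 20.0
Σc'Δl = 21.8 kN/m; ΣN' = 345.0 kN/m; ΣW sinα = 82.9 kN/m
Resisting = 21.8 + 345.0·tan20.7° = 21.8 + 130.4 = 152.1 kN/m
FS = 152.1 / 82.9 = 1.836

FS = 1.84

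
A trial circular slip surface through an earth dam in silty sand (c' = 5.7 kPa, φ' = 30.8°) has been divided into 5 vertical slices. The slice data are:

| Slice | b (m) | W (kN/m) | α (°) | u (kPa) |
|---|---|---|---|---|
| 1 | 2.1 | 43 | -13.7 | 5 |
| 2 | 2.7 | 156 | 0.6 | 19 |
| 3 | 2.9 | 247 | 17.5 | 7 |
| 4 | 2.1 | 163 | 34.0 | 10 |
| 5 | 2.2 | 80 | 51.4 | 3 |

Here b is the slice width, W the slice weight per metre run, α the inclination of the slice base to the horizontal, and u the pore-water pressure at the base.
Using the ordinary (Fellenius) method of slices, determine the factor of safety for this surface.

Ordinary method of slices: FS = Σ[c'·Δl_i + (W_i cosα_i − u_i·Δl_i)·tanφ'] / Σ W_i sinα_i, with Δl_i = b_i / cosα_i.
Slice 1: Δl = 2.1/cos(-13.7°) = 2.161 m; N'_1 = 43·cos(-13.7°) − 5·2.161 = 31.0; c'Δl = 12.32; W sinα = -10.2
Slice 2: Δl = 2.7/cos0.6° = 2.700 m; N'_2 = 156·cos0.6° − 19·2.700 = 104.7; c'Δl = 15.39; W sinα = 1.6
Slice 3: Δl = 2.9/cos17.5° = 3.041 m; N'_3 = 247·cos17.5° − 7·3.041 = 214.3; c'Δl = 17.33; W sinα = 74.3
Slice 4: Δl = 2.1/cos34.0° = 2.533 m; N'_4 = 163·cos34.0° − 10·2.533 = 109.8; c'Δl = 14.44; W sinα = 91.1
Slice 5: Δl = 2.2/cos51.4° = 3.526 m; N'_5 = 80·cos51.4° − 3·3.526 = 39.3; c'Δl = 20.10; W sinα = 62.5
Σc'Δl = 79.6 kN/m; ΣN' = 499.1 kN/m; ΣW sinα = 219.4 kN/m
Resisting = 79.6 + 499.1·tan30.8° = 79.6 + 297.5 = 377.1 kN/m
FS = 377.1 / 219.4 = 1.719

FS = 1.72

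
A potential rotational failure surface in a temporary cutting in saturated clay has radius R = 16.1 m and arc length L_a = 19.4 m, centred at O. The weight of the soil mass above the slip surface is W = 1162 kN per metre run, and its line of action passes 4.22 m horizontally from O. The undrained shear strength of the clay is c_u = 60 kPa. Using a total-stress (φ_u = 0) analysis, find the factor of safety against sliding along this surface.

Taking moments about the centre O, the resisting moment is provided by the undrained shear strength acting along the arc:
M_R = c_u·L_a·R = 60·19.40·16.1 = 18740.4 kN·m/m
M_D = W·d = 1162·4.22 = 4903.6 kN·m/m
FS = M_R / M_D = 18740.4 / 4903.6 = 3.822

FS = 3.82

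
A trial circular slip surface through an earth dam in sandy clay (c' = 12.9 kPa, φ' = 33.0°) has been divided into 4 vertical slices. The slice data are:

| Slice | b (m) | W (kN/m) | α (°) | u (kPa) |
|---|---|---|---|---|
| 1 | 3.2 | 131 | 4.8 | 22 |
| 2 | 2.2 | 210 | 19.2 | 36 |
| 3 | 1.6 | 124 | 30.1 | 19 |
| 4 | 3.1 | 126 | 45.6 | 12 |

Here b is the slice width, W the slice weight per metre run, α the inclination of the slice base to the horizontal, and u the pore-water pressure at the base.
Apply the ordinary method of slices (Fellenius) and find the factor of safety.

FS = 1.44

Ordinary method of slices: FS = Σ[c'·Δl_i + (W_i cosα_i − u_i·Δl_i)·tanφ'] / Σ W_i sinα_i, with Δl_i = b_i / cosα_i.
Slice 1: Δl = 3.2/cos4.8° = 3.211 m; N'_1 = 131·cos4.8° − 22·3.211 = 59.9; c'Δl = 41.43; W sinα = 11.0
Slice 2: Δl = 2.2/cos19.2° = 2.330 m; N'_2 = 210·cos19.2° − 36·2.330 = 114.5; c'Δl = 30.05; W sinα = 69.1
Slice 3: Δl = 1.6/cos30.1° = 1.849 m; N'_3 = 124·cos30.1° − 19·1.849 = 72.1; c'Δl = 23.86; W sinα = 62.2
Slice 4: Δl = 3.1/cos45.6° = 4.431 m; N'_4 = 126·cos45.6° − 12·4.431 = 35.0; c'Δl = 57.16; W sinα = 90.0
Σc'Δl = 152.5 kN/m; ΣN' = 281.5 kN/m; ΣW sinα = 232.2 kN/m
Resisting = 152.5 + 281.5·tan33.0° = 152.5 + 182.8 = 335.3 kN/m
FS = 335.3 / 232.2 = 1.444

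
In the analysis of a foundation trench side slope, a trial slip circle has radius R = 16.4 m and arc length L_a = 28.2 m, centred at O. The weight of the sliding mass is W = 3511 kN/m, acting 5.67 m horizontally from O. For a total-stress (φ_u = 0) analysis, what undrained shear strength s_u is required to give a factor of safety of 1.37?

FS = s_u·L_a·R / (W·d), so s_u = FS·W·d / (L_a·R).
s_u = 1.37·3511·5.67 / (28.20·16.4) = 27273.1 / 462.48 = 58.97 kPa

s_u = 59.0 kPa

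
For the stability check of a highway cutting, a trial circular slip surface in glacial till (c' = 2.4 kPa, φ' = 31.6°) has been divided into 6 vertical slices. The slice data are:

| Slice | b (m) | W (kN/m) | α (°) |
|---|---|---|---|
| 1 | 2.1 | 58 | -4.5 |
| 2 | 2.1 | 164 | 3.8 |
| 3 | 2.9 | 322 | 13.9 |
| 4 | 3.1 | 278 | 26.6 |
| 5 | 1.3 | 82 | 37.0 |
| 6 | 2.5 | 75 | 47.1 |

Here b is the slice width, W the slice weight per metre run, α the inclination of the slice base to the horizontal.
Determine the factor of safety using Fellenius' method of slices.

Ordinary method of slices: FS = Σ[c'·Δl_i + (W_i cosα_i)·tanφ'] / Σ W_i sinα_i, with Δl_i = b_i / cosα_i.
Slice 1: Δl = 2.1/cos(-4.5°) = 2.106 m; N'_1 = 58·cos(-4.5°) = 57.8; c'Δl = 5.06; W sinα = -4.6
Slice 2: Δl = 2.1/cos3.8° = 2.105 m; N'_2 = 164·cos3.8° = 163.6; c'Δl = 5.05; W sinα = 10.9
Slice 3: Δl = 2.9/cos13.9° = 2.987 m; N'_3 = 322·cos13.9° = 312.6; c'Δl = 7.17; W sinα = 77.4
Slice 4: Δl = 3.1/cos26.6° = 3.467 m; N'_4 = 278·cos26.6° = 248.6; c'Δl = 8.32; W sinα = 124.5
Slice 5: Δl = 1.3/cos37.0° = 1.628 m; N'_5 = 82·cos37.0° = 65.5; c'Δl = 3.91; W sinα = 49.3
Slice 6: Δl = 2.5/cos47.1° = 3.673 m; N'_6 = 75·cos47.1° = 51.1; c'Δl = 8.81; W sinα = 54.9
Σc'Δl = 38.3 kN/m; ΣN' = 899.1 kN/m; ΣW sinα = 312.4 kN/m
Resisting = 38.3 + 899.1·tan31.6° = 38.3 + 553.2 = 591.5 kN/m
FS = 591.5 / 312.4 = 1.893

FS = 1.89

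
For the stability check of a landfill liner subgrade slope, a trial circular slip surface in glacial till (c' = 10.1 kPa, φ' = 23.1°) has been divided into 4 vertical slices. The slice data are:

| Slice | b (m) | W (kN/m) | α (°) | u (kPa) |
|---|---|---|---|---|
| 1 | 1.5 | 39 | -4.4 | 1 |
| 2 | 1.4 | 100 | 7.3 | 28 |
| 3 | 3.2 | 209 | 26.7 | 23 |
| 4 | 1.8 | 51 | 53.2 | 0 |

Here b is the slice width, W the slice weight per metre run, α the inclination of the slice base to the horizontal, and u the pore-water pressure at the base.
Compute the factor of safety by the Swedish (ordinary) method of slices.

FS = 1.35

Ordinary method of slices: FS = Σ[c'·Δl_i + (W_i cosα_i − u_i·Δl_i)·tanφ'] / Σ W_i sinα_i, with Δl_i = b_i / cosα_i.
Slice 1: Δl = 1.5/cos(-4.4°) = 1.504 m; N'_1 = 39·cos(-4.4°) − 1·1.504 = 37.4; c'Δl = 15.19; W sinα = -3.0
Slice 2: Δl = 1.4/cos7.3° = 1.411 m; N'_2 = 100·cos7.3° − 28·1.411 = 59.7; c'Δl = 14.26; W sinα = 12.7
Slice 3: Δl = 3.2/cos26.7° = 3.582 m; N'_3 = 209·cos26.7° − 23·3.582 = 104.3; c'Δl = 36.18; W sinα = 93.9
Slice 4: Δl = 1.8/cos53.2° = 3.005 m; N'_4 = 51·cos53.2° − 0·3.005 = 30.6; c'Δl = 30.35; W sinα = 40.8
Σc'Δl = 96.0 kN/m; ΣN' = 231.9 kN/m; ΣW sinα = 144.5 kN/m
Resisting = 96.0 + 231.9·tan23.1° = 96.0 + 98.9 = 194.9 kN/m
FS = 194.9 / 144.5 = 1.349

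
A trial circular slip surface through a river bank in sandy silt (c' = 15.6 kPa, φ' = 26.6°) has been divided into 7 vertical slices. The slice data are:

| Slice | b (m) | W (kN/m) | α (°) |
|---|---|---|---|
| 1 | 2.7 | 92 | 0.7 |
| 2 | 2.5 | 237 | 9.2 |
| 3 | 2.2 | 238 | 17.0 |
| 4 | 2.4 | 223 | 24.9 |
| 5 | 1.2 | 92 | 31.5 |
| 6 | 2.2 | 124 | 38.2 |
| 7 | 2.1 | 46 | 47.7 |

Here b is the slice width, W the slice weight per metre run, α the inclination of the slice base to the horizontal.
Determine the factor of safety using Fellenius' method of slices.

FS = 2.09

Ordinary method of slices: FS = Σ[c'·Δl_i + (W_i cosα_i)·tanφ'] / Σ W_i sinα_i, with Δl_i = b_i / cosα_i.
Slice 1: Δl = 2.7/cos0.7° = 2.700 m; N'_1 = 92·cos0.7° = 92.0; c'Δl = 42.12; W sinα = 1.1
Slice 2: Δl = 2.5/cos9.2° = 2.533 m; N'_2 = 237·cos9.2° = 234.0; c'Δl = 39.51; W sinα = 37.9
Slice 3: Δl = 2.2/cos17.0° = 2.301 m; N'_3 = 238·cos17.0° = 227.6; c'Δl = 35.89; W sinα = 69.6
Slice 4: Δl = 2.4/cos24.9° = 2.646 m; N'_4 = 223·cos24.9° = 202.3; c'Δl = 41.28; W sinα = 93.9
Slice 5: Δl = 1.2/cos31.5° = 1.407 m; N'_5 = 92·cos31.5° = 78.4; c'Δl = 21.96; W sinα = 48.1
Slice 6: Δl = 2.2/cos38.2° = 2.799 m; N'_6 = 124·cos38.2° = 97.4; c'Δl = 43.67; W sinα = 76.7
Slice 7: Δl = 2.1/cos47.7° = 3.120 m; N'_7 = 46·cos47.7° = 31.0; c'Δl = 48.68; W sinα = 34.0
Σc'Δl = 273.1 kN/m; ΣN' = 962.7 kN/m; ΣW sinα = 361.3 kN/m
Resisting = 273.1 + 962.7·tan26.6° = 273.1 + 482.1 = 755.2 kN/m
FS = 755.2 / 361.3 = 2.090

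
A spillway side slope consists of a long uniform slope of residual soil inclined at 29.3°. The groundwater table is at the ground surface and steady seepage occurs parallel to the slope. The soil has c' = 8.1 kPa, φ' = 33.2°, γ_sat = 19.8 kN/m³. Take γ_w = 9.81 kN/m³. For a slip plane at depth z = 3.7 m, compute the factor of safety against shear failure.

With seepage parallel to the slope and the water table at the surface, the effective normal stress on the slip plane uses the buoyant unit weight γ' = γ_sat − γ_w while the driving shear stress uses γ_sat:
FS = [c' + γ' z cos²β tanφ'] / [γ_sat z sinβ cosβ]
γ' = 19.8 − 9.81 = 9.99 kN/m³
Numerator = 8.1 + 9.99·3.7·cos²29.3°·tan33.2° = 8.1 + 9.99·3.7·0.7605·0.6544 = 26.495 kPa
Denominator = 19.8·3.7·sin29.3°·cos29.3° = 19.8·3.7·0.4894·0.8721 = 31.266 kPa
FS = 26.495 / 31.266 = 0.847

FS = 0.85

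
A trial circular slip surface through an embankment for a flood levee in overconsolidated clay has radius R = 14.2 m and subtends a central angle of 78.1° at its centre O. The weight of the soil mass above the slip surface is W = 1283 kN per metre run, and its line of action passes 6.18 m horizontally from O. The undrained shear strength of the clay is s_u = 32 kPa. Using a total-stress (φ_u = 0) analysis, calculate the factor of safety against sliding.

FS = 1.11

Taking moments about the centre O, the resisting moment is provided by the undrained shear strength acting along the arc:
Arc length L_a = R·θ = 14.2·(78.1°·π/180) = 14.2·1.3631 = 19.36 m
M_R = s_u·L_a·R = 32·19.36·14.2 = 8795.4 kN·m/m
M_D = W·d = 1283·6.18 = 7928.9 kN·m/m
FS = M_R / M_D = 8795.4 / 7928.9 = 1.109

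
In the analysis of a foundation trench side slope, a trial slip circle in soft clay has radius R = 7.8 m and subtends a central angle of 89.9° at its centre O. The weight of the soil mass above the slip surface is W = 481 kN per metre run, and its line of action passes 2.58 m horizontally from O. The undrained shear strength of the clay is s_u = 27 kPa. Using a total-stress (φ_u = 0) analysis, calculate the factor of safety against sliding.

Taking moments about the centre O, the resisting moment is provided by the undrained shear strength acting along the arc:
Arc length L_a = R·θ = 7.8·(89.9°·π/180) = 7.8·1.5691 = 12.24 m
M_R = s_u·L_a·R = 27·12.24·7.8 = 2577.4 kN·m/m
M_D = W·d = 481·2.58 = 1241.0 kN·m/m
FS = M_R / M_D = 2577.4 / 1241.0 = 2.077

FS = 2.08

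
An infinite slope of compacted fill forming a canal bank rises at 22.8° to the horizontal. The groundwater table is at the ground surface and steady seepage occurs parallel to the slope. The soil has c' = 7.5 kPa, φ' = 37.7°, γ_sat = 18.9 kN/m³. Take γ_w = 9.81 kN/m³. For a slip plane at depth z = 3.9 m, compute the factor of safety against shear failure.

With seepage parallel to the slope and the water table at the surface, the effective normal stress on the slip plane uses the buoyant unit weight γ' = γ_sat − γ_w while the driving shear stress uses γ_sat:
FS = [c' + γ' z cos²β tanφ'] / [γ_sat z sinβ cosβ]
γ' = 18.9 − 9.81 = 9.09 kN/m³
Numerator = 7.5 + 9.09·3.9·cos²22.8°·tan37.7° = 7.5 + 9.09·3.9·0.8498·0.7729 = 30.785 kPa
Denominator = 18.9·3.9·sin22.8°·cos22.8° = 18.9·3.9·0.3875·0.9219 = 26.332 kPa
FS = 30.785 / 26.332 = 1.169

FS = 1.17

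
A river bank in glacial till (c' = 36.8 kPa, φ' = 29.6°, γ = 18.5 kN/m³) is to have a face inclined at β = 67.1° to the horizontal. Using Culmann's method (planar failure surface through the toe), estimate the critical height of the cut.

H_c = 30.84 m

Culmann's analysis gives the critical failure plane at α_cr = (β + φ')/2 = (67.1 + 29.6)/2 = 48.3°, and the critical height
H_c = (4c'/γ) · sinβ cosφ' / [1 − cos(β − φ')]
    = (4·36.8/18.5) · sin67.1°·cos29.6° / [1 − cos(37.5°)]
    = 7.957 · 0.9212·0.8695 / [1 − 0.7934]
    = 7.957 · 0.8010 / 0.2066
    = 30.84 m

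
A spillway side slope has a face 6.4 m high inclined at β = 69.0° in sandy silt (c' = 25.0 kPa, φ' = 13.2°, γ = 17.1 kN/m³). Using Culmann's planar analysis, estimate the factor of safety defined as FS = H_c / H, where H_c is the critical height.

H_c = (4c'/γ) · sinβ cosφ' / [1 − cos(β − φ')]
    = (4·25.0/17.1) · sin69.0°·cos13.2° / [1 − cos55.8°]
    = 5.848 · 0.9089 / 0.4379 = 12.14 m
FS = H_c / H = 12.14 / 6.4 = 1.897

FS = 1.90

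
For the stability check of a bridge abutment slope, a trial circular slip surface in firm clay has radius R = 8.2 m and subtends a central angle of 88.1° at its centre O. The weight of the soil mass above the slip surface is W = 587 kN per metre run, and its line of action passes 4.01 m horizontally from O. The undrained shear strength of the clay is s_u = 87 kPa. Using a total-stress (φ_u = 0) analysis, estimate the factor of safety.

Taking moments about the centre O, the resisting moment is provided by the undrained shear strength acting along the arc:
Arc length L_a = R·θ = 8.2·(88.1°·π/180) = 8.2·1.5376 = 12.61 m
M_R = s_u·L_a·R = 87·12.61·8.2 = 8995.0 kN·m/m
M_D = W·d = 587·4.01 = 2353.9 kN·m/m
FS = M_R / M_D = 8995.0 / 2353.9 = 3.821

FS = 3.82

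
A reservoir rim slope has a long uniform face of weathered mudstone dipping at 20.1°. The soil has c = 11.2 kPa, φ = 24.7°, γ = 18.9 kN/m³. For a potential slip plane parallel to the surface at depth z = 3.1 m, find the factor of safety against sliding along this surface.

FS = 1.85

For an infinite slope with a slip plane parallel to the surface (no pore pressure): FS = [c + γz cos²β tanφ] / [γz sinβ cosβ].
γz = 18.9·3.1 = 58.59 kN/m²
Numerator = 11.2 + 58.59·cos²20.1°·tan24.7° = 11.2 + 58.59·0.8819·0.4599 = 34.966 kPa
Denominator = 58.59·sin20.1°·cos20.1° = 58.59·0.3437·0.9391 = 18.909 kPa
FS = 34.966 / 18.909 = 1.849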